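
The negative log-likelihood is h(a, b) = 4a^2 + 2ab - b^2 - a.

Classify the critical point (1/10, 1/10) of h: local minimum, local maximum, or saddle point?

The Hessian of h is constant: H = [[8, 2], [2, -2]].
det(H) = 8·(-2) − 2² = -20.
Since det(H) < 0, H is indefinite and the critical point is a saddle point.

saddle point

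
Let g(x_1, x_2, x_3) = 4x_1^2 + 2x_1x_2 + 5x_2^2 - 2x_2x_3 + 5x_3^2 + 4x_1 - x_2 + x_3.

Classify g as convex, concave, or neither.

g is quadratic, so its Hessian is the constant matrix H = [[8, 2, 0], [2, 10, -2], [0, -2, 10]].
Leading principal minors: 8, 76, 728.
All positive ⇒ H ≻ 0 ⇒ convex.

convex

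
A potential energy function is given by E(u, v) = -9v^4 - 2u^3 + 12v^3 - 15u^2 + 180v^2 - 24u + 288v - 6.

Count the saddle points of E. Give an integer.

E separates as a function of u plus a function of v, so ∇E=0 decouples.
∂E/∂u = -6(u + 1)(u + 4) = 0 at u ∈ {-4, -1}; ∂E/∂v = -36(v - 4)(v + 1)(v + 2) = 0 at v ∈ {-2, -1, 4}.
The Hessian is diagonal: diag(E_uu, E_vv). Second derivatives: E_uu(-4)=18, E_uu(-1)=-18; E_vv(-2)=-216, E_vv(-1)=180, E_vv(4)=-1080.
Saddle points occur where the two diagonal entries have opposite signs: (-4, -2), (-4, 4), (-1, -1). Count: 3.

3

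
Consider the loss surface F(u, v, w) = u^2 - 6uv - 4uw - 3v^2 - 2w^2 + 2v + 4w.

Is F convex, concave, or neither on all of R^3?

neither

F is quadratic, so its Hessian is the constant matrix H = [[2, -6, -4], [-6, -6, 0], [-4, 0, -4]].
Leading principal minors: 2, -48, 288.
Neither pattern holds ⇒ H is indefinite ⇒ neither convex nor concave.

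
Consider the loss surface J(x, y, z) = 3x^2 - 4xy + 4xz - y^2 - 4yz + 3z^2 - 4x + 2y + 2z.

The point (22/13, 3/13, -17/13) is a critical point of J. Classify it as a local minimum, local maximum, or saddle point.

saddle point

The Hessian is constant: H = [[6, -4, 4], [-4, -2, -4], [4, -4, 6]].
Leading principal minors: Δ₁ = 6, Δ₂ = -28, Δ₃ = -104.
The minors fit neither the all-positive nor the alternating-sign pattern, so H is indefinite: a saddle point.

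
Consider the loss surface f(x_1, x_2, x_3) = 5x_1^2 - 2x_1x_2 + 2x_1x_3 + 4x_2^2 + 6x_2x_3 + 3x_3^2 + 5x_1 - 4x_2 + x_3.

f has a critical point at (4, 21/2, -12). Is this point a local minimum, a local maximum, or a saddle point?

The Hessian is constant: H = [[10, -2, 2], [-2, 8, 6], [2, 6, 6]].
Leading principal minors: Δ₁ = 10, Δ₂ = 76, Δ₃ = 16.
All leading minors are positive, so H is positive definite: a local minimum.

local minimum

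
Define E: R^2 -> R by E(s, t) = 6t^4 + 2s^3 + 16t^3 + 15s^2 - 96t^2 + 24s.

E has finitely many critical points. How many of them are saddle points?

E separates as a function of s plus a function of t, so ∇E=0 decouples.
∂E/∂s = 6(s + 1)(s + 4) = 0 at s ∈ {-4, -1}; ∂E/∂t = 24t(t - 2)(t + 4) = 0 at t ∈ {-4, 0, 2}.
The Hessian is diagonal: diag(E_ss, E_tt). Second derivatives: E_ss(-4)=-18, E_ss(-1)=18; E_tt(-4)=576, E_tt(0)=-192, E_tt(2)=288.
Saddle points occur where the two diagonal entries have opposite signs: (-4, -4), (-4, 2), (-1, 0). Count: 3.

3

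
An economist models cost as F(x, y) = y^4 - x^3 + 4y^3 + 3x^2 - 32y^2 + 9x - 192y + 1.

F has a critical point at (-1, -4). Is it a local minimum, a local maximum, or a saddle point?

The mixed partial ∂²F/∂x∂y is 0, so the Hessian at any point is diag(F_xx, F_yy) = diag(6(-x + 1), 4(3y^2 + 6y - 16)).
At (-1, -4): H = diag(12, 32).
Both eigenvalues are positive, so H is positive definite: a local minimum.

local minimum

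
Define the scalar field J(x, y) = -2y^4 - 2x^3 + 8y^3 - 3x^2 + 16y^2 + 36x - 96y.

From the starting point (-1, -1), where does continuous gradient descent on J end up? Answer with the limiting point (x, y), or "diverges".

J is separable, so gradient descent decouples: x follows -∂J/∂x, y follows -∂J/∂y.
∂J/∂x = -6(x - 2)(x + 3); at x=-1 this is 36, so x decreases.
∂J/∂y = -8(y - 3)(y - 2)(y + 2); at y=-1 this is -96, so y increases.
x converges to its nearest critical value -3 (a local min of the x-part); y converges to 2. The iterate converges to (-3, 2).

(-3, 2)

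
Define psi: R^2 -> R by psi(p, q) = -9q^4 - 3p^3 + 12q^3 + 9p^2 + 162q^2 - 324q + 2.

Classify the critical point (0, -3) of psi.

saddle point

The mixed partial ∂²psi/∂p∂q is 0, so the Hessian at any point is diag(psi_pp, psi_qq) = diag(18(-p + 1), 36(-3q^2 + 2q + 9)).
At (0, -3): H = diag(18, -864).
The eigenvalues have opposite signs, so H is indefinite: a saddle point.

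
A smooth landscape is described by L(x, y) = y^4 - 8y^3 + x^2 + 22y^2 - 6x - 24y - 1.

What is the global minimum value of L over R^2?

-19

L(x,y) separates as P(x) + Q(y) − 1, so its minimum is min P + min Q − 1.
P'(x) = 2x - 6 vanishes at x ∈ {3}; Q'(y) = 4(y - 3)(y - 2)(y - 1) vanishes at y ∈ {1, 2, 3}.
Local minima of P (where P''>0): P(3)=-9. Local minima of Q: Q(1)=-9, Q(3)=-9.
So the global minimum of L is P(3) + Q(1) − 1 = -9 − 9 − 1 = -19, attained at (3, 1).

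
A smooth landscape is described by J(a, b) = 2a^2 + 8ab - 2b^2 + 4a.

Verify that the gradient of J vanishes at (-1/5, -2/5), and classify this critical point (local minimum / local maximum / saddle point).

∇J = (4a + 8b + 4, 8a - 4b); substituting (-1/5, -2/5) gives ∇J = (0, 0), so (-1/5, -2/5) is indeed a critical point.
The Hessian of J is constant: H = [[4, 8], [8, -4]].
det(H) = 4·(-4) − 8² = -80.
Since det(H) < 0, H is indefinite and the critical point is a saddle point.

saddle point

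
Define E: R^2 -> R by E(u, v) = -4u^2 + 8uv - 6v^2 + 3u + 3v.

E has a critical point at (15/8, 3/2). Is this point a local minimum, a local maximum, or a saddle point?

The Hessian of E is constant: H = [[-8, 8], [8, -12]].
det(H) = (-8)·(-12) − 8² = 32.
det(H) > 0 and tr(H) = -20 < 0, so H is negative definite and the point is a local maximum.

local maximum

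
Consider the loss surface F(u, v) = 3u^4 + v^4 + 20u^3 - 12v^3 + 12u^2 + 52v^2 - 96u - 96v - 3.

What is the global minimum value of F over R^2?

-128

F(u,v) separates as P(u) + Q(v) − 3, so its minimum is min P + min Q − 3.
P'(u) = 12(u - 1)(u + 2)(u + 4) vanishes at u ∈ {-4, -2, 1}; Q'(v) = 4(v - 4)(v - 3)(v - 2) vanishes at v ∈ {2, 3, 4}.
Local minima of P (where P''>0): P(-4)=64, P(1)=-61. Local minima of Q: Q(2)=-64, Q(4)=-64.
So the global minimum of F is P(1) + Q(2) − 3 = -61 − 64 − 3 = -128, attained at (1, 2).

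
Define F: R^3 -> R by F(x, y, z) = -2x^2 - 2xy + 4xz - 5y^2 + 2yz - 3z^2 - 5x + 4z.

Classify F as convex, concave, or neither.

concave

F is quadratic, so its Hessian is the constant matrix H = [[-4, -2, 4], [-2, -10, 2], [4, 2, -6]].
Leading principal minors: -4, 36, -72.
Signs alternate −, +, − ⇒ H ≺ 0 ⇒ concave.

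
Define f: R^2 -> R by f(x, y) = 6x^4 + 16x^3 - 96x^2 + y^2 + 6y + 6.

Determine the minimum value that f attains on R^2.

f(x,y) separates as P(x) + Q(y) + 6, so its minimum is min P + min Q + 6.
P'(x) = 24x(x - 2)(x + 4) vanishes at x ∈ {-4, 0, 2}; Q'(y) = 2y + 6 vanishes at y ∈ {-3}.
Local minima of P (where P''>0): P(-4)=-1024, P(2)=-160. Local minima of Q: Q(-3)=-9.
So the global minimum of f is P(-4) + Q(-3) + 6 = -1024 − 9 + 6 = -1027, attained at (-4, -3).

-1027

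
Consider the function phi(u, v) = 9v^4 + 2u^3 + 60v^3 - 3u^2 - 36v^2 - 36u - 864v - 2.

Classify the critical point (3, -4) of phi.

The mixed partial ∂²phi/∂u∂v is 0, so the Hessian at any point is diag(phi_uu, phi_vv) = diag(6(2u - 1), 36(3v^2 + 10v - 2)).
At (3, -4): H = diag(30, 216).
Both eigenvalues are positive, so H is positive definite: a local minimum.

local minimum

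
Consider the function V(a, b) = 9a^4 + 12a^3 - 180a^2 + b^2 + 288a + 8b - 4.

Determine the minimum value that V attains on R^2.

V(a,b) separates as P(a) + Q(b) − 4, so its minimum is min P + min Q − 4.
P'(a) = 36(a - 2)(a - 1)(a + 4) vanishes at a ∈ {-4, 1, 2}; Q'(b) = 2b + 8 vanishes at b ∈ {-4}.
Local minima of P (where P''>0): P(-4)=-2496, P(2)=96. Local minima of Q: Q(-4)=-16.
So the global minimum of V is P(-4) + Q(-4) − 4 = -2496 − 16 − 4 = -2516, attained at (-4, -4).

-2516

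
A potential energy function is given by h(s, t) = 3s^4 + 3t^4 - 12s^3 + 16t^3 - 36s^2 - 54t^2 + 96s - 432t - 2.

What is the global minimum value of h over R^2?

h(s,t) separates as P(s) + Q(t) − 2, so its minimum is min P + min Q − 2.
P'(s) = 12(s - 4)(s - 1)(s + 2) vanishes at s ∈ {-2, 1, 4}; Q'(t) = 12(t - 3)(t + 3)(t + 4) vanishes at t ∈ {-4, -3, 3}.
Local minima of P (where P''>0): P(-2)=-192, P(4)=-192. Local minima of Q: Q(-4)=608, Q(3)=-1107.
So the global minimum of h is P(-2) + Q(3) − 2 = -192 − 1107 − 2 = -1301, attained at (-2, 3).

-1301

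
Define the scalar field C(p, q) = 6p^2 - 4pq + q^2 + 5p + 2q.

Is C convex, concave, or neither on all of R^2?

C is quadratic, so its Hessian is the constant matrix H = [[12, -4], [-4, 2]].
det(H) = 8, tr(H) = 14.
det(H) > 0 and tr(H) > 0, so H is positive definite everywhere: convex.

convex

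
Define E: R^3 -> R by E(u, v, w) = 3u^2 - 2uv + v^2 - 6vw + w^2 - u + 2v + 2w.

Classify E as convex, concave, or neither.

neither

E is quadratic, so its Hessian is the constant matrix H = [[6, -2, 0], [-2, 2, -6], [0, -6, 2]].
Leading principal minors: 6, 8, -200.
Neither pattern holds ⇒ H is indefinite ⇒ neither convex nor concave.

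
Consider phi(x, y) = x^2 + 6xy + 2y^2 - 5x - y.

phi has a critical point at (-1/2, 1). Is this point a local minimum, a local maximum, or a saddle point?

saddle point

The Hessian of phi is constant: H = [[2, 6], [6, 4]].
det(H) = 2·4 − 6² = -28.
Since det(H) < 0, H is indefinite and the critical point is a saddle point.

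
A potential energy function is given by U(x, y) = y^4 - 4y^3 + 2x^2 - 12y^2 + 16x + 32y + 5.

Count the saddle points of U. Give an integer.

U separates as a function of x plus a function of y, so ∇U=0 decouples.
∂U/∂x = 4(x + 4) = 0 at x ∈ {-4}; ∂U/∂y = 4(y - 4)(y - 1)(y + 2) = 0 at y ∈ {-2, 1, 4}.
The Hessian is diagonal: diag(U_xx, U_yy). Second derivatives: U_xx(-4)=4; U_yy(-2)=72, U_yy(1)=-36, U_yy(4)=72.
Saddle points occur where the two diagonal entries have opposite signs: (-4, 1). Count: 1.

1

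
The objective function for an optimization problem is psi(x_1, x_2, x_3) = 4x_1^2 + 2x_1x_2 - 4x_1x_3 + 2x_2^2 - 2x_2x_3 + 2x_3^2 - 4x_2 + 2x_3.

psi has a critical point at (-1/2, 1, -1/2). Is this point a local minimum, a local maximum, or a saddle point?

local minimum

The Hessian is constant: H = [[8, 2, -4], [2, 4, -2], [-4, -2, 4]].
Leading principal minors: Δ₁ = 8, Δ₂ = 28, Δ₃ = 48.
All leading minors are positive, so H is positive definite: a local minimum.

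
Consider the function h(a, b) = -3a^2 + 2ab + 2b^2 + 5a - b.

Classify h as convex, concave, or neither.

h is quadratic, so its Hessian is the constant matrix H = [[-6, 2], [2, 4]].
det(H) = -28, tr(H) = -2.
det(H) < 0, so H is indefinite: neither convex nor concave.

neither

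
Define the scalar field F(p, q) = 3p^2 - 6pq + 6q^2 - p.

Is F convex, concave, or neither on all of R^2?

convex

F is quadratic, so its Hessian is the constant matrix H = [[6, -6], [-6, 12]].
det(H) = 36, tr(H) = 18.
det(H) > 0 and tr(H) > 0, so H is positive definite everywhere: convex.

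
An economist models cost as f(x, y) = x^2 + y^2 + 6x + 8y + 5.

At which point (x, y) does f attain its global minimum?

(-3, -4)

f(x,y) separates as P(x) + Q(y) + 5, so its minimum is min P + min Q + 5.
P'(x) = 2x + 6 vanishes at x ∈ {-3}; Q'(y) = 2y + 8 vanishes at y ∈ {-4}.
Local minima of P (where P''>0): P(-3)=-9. Local minima of Q: Q(-4)=-16.
So the global minimum of f is P(-3) + Q(-4) + 5 = -9 − 16 + 5 = -20, attained at (-3, -4).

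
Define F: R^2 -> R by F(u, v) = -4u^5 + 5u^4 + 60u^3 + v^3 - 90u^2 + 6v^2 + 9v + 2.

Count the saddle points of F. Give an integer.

4

F separates as a function of u plus a function of v, so ∇F=0 decouples.
∂F/∂u = -20u(u - 3)(u - 1)(u + 3) = 0 at u ∈ {-3, 0, 1, 3}; ∂F/∂v = 3(v + 1)(v + 3) = 0 at v ∈ {-3, -1}.
The Hessian is diagonal: diag(F_uu, F_vv). Second derivatives: F_uu(-3)=1440, F_uu(0)=-180, F_uu(1)=160, F_uu(3)=-720; F_vv(-3)=-6, F_vv(-1)=6.
Saddle points occur where the two diagonal entries have opposite signs: (-3, -3), (0, -1), (1, -3), (3, -1). Count: 4.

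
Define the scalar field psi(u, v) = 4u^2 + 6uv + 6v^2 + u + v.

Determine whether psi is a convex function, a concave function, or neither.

psi is quadratic, so its Hessian is the constant matrix H = [[8, 6], [6, 12]].
det(H) = 60, tr(H) = 20.
det(H) > 0 and tr(H) > 0, so H is positive definite everywhere: convex.

convex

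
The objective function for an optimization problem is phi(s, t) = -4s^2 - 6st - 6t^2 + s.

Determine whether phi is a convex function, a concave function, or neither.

concave

phi is quadratic, so its Hessian is the constant matrix H = [[-8, -6], [-6, -12]].
det(H) = 60, tr(H) = -20.
det(H) > 0 and tr(H) < 0, so H is negative definite everywhere: concave.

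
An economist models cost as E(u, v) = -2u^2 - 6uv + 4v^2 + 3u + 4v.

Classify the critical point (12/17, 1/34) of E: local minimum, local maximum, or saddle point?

saddle point

The Hessian of E is constant: H = [[-4, -6], [-6, 8]].
det(H) = (-4)·8 − (-6)² = -68.
Since det(H) < 0, H is indefinite and the critical point is a saddle point.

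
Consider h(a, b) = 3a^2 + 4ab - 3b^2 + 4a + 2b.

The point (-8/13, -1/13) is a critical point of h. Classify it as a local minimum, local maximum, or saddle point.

saddle point

The Hessian of h is constant: H = [[6, 4], [4, -6]].
det(H) = 6·(-6) − 4² = -52.
Since det(H) < 0, H is indefinite and the critical point is a saddle point.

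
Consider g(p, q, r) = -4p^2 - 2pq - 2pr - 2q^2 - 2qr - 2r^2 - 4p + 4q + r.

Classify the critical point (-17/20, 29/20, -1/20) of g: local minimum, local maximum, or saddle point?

The Hessian is constant: H = [[-8, -2, -2], [-2, -4, -2], [-2, -2, -4]].
Leading principal minors: Δ₁ = -8, Δ₂ = 28, Δ₃ = -80.
The minors alternate sign starting negative (−, +, −), so H is negative definite: a local maximum.

local maximum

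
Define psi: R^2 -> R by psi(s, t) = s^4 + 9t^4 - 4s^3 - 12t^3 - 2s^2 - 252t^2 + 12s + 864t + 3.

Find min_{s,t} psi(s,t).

-4422

psi(s,t) separates as P(s) + Q(t) + 3, so its minimum is min P + min Q + 3.
P'(s) = 4(s - 3)(s - 1)(s + 1) vanishes at s ∈ {-1, 1, 3}; Q'(t) = 36(t - 3)(t - 2)(t + 4) vanishes at t ∈ {-4, 2, 3}.
Local minima of P (where P''>0): P(-1)=-9, P(3)=-9. Local minima of Q: Q(-4)=-4416, Q(3)=729.
So the global minimum of psi is P(-1) + Q(-4) + 3 = -9 − 4416 + 3 = -4422, attained at (-1, -4).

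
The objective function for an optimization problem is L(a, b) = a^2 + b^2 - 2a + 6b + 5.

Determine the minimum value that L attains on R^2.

-5

L(a,b) separates as P(a) + Q(b) + 5, so its minimum is min P + min Q + 5.
P'(a) = 2a - 2 vanishes at a ∈ {1}; Q'(b) = 2b + 6 vanishes at b ∈ {-3}.
Local minima of P (where P''>0): P(1)=-1. Local minima of Q: Q(-3)=-9.
So the global minimum of L is P(1) + Q(-3) + 5 = -1 − 9 + 5 = -5, attained at (1, -3).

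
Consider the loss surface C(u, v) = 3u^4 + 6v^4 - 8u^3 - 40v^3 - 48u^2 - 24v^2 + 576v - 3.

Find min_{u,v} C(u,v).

C(u,v) separates as P(u) + Q(v) − 3, so its minimum is min P + min Q − 3.
P'(u) = 12u(u - 4)(u + 2) vanishes at u ∈ {-2, 0, 4}; Q'(v) = 24(v - 4)(v - 3)(v + 2) vanishes at v ∈ {-2, 3, 4}.
Local minima of P (where P''>0): P(-2)=-80, P(4)=-512. Local minima of Q: Q(-2)=-832, Q(4)=896.
So the global minimum of C is P(4) + Q(-2) − 3 = -512 − 832 − 3 = -1347, attained at (4, -2).

-1347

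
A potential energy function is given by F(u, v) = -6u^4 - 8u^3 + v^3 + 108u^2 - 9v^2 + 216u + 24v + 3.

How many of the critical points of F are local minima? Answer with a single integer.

1

F separates as a function of u plus a function of v, so ∇F=0 decouples.
∂F/∂u = -24(u - 3)(u + 1)(u + 3) = 0 at u ∈ {-3, -1, 3}; ∂F/∂v = 3(v - 4)(v - 2) = 0 at v ∈ {2, 4}.
The Hessian is diagonal: diag(F_uu, F_vv). Second derivatives: F_uu(-3)=-288, F_uu(-1)=192, F_uu(3)=-576; F_vv(2)=-6, F_vv(4)=6.
Local minima occur where both diagonal entries positive: (-1, 4). Count: 1.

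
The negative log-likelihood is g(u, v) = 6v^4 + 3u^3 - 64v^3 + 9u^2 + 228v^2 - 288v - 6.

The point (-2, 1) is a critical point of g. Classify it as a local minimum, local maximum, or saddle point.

saddle point

The mixed partial ∂²g/∂u∂v is 0, so the Hessian at any point is diag(g_uu, g_vv) = diag(18(u + 1), 24(3v^2 - 16v + 19)).
At (-2, 1): H = diag(-18, 144).
The eigenvalues have opposite signs, so H is indefinite: a saddle point.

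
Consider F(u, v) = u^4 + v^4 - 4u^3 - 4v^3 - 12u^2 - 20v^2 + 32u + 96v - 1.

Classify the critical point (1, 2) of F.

The mixed partial ∂²F/∂u∂v is 0, so the Hessian at any point is diag(F_uu, F_vv) = diag(12(u^2 - 2u - 2), 4(3v^2 - 6v - 10)).
At (1, 2): H = diag(-36, -40).
Both eigenvalues are negative, so H is negative definite: a local maximum.

local maximum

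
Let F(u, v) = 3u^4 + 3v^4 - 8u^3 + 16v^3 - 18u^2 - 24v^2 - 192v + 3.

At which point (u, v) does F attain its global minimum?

F(u,v) separates as P(u) + Q(v) + 3, so its minimum is min P + min Q + 3.
P'(u) = 12u(u - 3)(u + 1) vanishes at u ∈ {-1, 0, 3}; Q'(v) = 12(v - 2)(v + 2)(v + 4) vanishes at v ∈ {-4, -2, 2}.
Local minima of P (where P''>0): P(-1)=-7, P(3)=-135. Local minima of Q: Q(-4)=128, Q(2)=-304.
So the global minimum of F is P(3) + Q(2) + 3 = -135 − 304 + 3 = -436, attained at (3, 2).

(3, 2)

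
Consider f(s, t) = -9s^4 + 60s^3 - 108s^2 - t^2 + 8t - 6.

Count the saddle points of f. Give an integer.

f separates as a function of s plus a function of t, so ∇f=0 decouples.
∂f/∂s = -36s(s - 3)(s - 2) = 0 at s ∈ {0, 2, 3}; ∂f/∂t = -2(t - 4) = 0 at t ∈ {4}.
The Hessian is diagonal: diag(f_ss, f_tt). Second derivatives: f_ss(0)=-216, f_ss(2)=72, f_ss(3)=-108; f_tt(4)=-2.
Saddle points occur where the two diagonal entries have opposite signs: (2, 4). Count: 1.

1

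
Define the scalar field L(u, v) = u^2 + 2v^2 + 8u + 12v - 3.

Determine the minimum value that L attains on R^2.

L(u,v) separates as P(u) + Q(v) − 3, so its minimum is min P + min Q − 3.
P'(u) = 2u + 8 vanishes at u ∈ {-4}; Q'(v) = 4v + 12 vanishes at v ∈ {-3}.
Local minima of P (where P''>0): P(-4)=-16. Local minima of Q: Q(-3)=-18.
So the global minimum of L is P(-4) + Q(-3) − 3 = -16 − 18 − 3 = -37, attained at (-4, -3).

-37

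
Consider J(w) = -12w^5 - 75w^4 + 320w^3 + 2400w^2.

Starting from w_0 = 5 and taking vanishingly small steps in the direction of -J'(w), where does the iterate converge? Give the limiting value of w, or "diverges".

J'(w) = -60w(w - 4)(w + 4)(w + 5), so J'(5) = -27000.
Gradient descent moves in the -J' direction, i.e. w is increasing.
There is no critical point above w=5, and J' keeps the same sign, so the iterate runs off to +∞.

diverges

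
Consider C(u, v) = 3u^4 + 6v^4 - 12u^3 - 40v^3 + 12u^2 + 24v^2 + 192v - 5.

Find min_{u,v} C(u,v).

C(u,v) separates as P(u) + Q(v) − 5, so its minimum is min P + min Q − 5.
P'(u) = 12u(u - 2)(u - 1) vanishes at u ∈ {0, 1, 2}; Q'(v) = 24(v - 4)(v - 2)(v + 1) vanishes at v ∈ {-1, 2, 4}.
Local minima of P (where P''>0): P(0)=0, P(2)=0. Local minima of Q: Q(-1)=-122, Q(4)=128.
So the global minimum of C is P(0) + Q(-1) − 5 = 0 − 122 − 5 = -127, attained at (0, -1).

-127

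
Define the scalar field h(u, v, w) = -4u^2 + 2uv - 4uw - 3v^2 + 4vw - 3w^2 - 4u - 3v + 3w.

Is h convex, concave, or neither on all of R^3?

h is quadratic, so its Hessian is the constant matrix H = [[-8, 2, -4], [2, -6, 4], [-4, 4, -6]].
Leading principal minors: -8, 44, -104.
Signs alternate −, +, − ⇒ H ≺ 0 ⇒ concave.

concave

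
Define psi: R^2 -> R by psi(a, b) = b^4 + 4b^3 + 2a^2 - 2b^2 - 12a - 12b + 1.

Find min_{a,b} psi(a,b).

-26

psi(a,b) separates as P(a) + Q(b) + 1, so its minimum is min P + min Q + 1.
P'(a) = 4a - 12 vanishes at a ∈ {3}; Q'(b) = 4(b - 1)(b + 1)(b + 3) vanishes at b ∈ {-3, -1, 1}.
Local minima of P (where P''>0): P(3)=-18. Local minima of Q: Q(-3)=-9, Q(1)=-9.
So the global minimum of psi is P(3) + Q(-3) + 1 = -18 − 9 + 1 = -26, attained at (3, -3).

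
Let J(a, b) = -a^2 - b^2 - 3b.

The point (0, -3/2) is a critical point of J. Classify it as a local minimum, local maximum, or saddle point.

The Hessian of J is constant: H = [[-2, 0], [0, -2]].
det(H) = (-2)·(-2) − 0² = 4.
det(H) > 0 and tr(H) = -4 < 0, so H is negative definite and the point is a local maximum.

local maximum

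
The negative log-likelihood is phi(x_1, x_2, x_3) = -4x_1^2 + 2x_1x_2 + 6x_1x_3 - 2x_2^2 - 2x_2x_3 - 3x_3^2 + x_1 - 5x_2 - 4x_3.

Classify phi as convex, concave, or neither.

phi is quadratic, so its Hessian is the constant matrix H = [[-8, 2, 6], [2, -4, -2], [6, -2, -6]].
Leading principal minors: -8, 28, -40.
Signs alternate −, +, − ⇒ H ≺ 0 ⇒ concave.

concave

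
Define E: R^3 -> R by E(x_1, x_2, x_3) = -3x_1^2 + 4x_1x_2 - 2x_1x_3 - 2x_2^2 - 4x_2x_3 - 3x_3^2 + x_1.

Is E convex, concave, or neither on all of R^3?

E is quadratic, so its Hessian is the constant matrix H = [[-6, 4, -2], [4, -4, -4], [-2, -4, -6]].
Leading principal minors: -6, 8, 128.
Neither pattern holds ⇒ H is indefinite ⇒ neither convex nor concave.

neither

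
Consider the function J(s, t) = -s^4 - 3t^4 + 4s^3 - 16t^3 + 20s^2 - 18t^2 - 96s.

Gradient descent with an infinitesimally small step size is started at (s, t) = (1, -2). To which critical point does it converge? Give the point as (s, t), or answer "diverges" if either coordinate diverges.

(2, -1)

J is separable, so gradient descent decouples: s follows -∂J/∂s, t follows -∂J/∂t.
∂J/∂s = -4(s - 4)(s - 2)(s + 3); at s=1 this is -48, so s increases.
∂J/∂t = -12t(t + 1)(t + 3); at t=-2 this is -24, so t increases.
s converges to its nearest critical value 2 (a local min of the s-part); t converges to -1. The iterate converges to (2, -1).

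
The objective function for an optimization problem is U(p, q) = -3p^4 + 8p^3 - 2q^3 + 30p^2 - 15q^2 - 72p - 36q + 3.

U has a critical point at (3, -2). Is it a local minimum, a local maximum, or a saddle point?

The mixed partial ∂²U/∂p∂q is 0, so the Hessian at any point is diag(U_pp, U_qq) = diag(12(-3p^2 + 4p + 5), -6(2q + 5)).
At (3, -2): H = diag(-120, -6).
Both eigenvalues are negative, so H is negative definite: a local maximum.

local maximum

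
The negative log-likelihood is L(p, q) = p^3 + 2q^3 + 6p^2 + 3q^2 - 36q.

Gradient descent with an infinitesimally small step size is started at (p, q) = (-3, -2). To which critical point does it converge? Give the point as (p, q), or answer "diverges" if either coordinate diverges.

(0, 2)

L is separable, so gradient descent decouples: p follows -∂L/∂p, q follows -∂L/∂q.
∂L/∂p = 3p(p + 4); at p=-3 this is -9, so p increases.
∂L/∂q = 6(q - 2)(q + 3); at q=-2 this is -24, so q increases.
p converges to its nearest critical value 0 (a local min of the p-part); q converges to 2. The iterate converges to (0, 2).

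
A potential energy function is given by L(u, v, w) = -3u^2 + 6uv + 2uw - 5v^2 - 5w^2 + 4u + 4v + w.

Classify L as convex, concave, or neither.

L is quadratic, so its Hessian is the constant matrix H = [[-6, 6, 2], [6, -10, 0], [2, 0, -10]].
Leading principal minors: -6, 24, -200.
Signs alternate −, +, − ⇒ H ≺ 0 ⇒ concave.

concave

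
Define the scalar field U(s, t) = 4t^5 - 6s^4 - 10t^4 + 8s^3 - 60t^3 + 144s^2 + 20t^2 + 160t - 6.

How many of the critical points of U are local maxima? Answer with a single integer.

4

U separates as a function of s plus a function of t, so ∇U=0 decouples.
∂U/∂s = -24s(s - 4)(s + 3) = 0 at s ∈ {-3, 0, 4}; ∂U/∂t = 20(t - 4)(t - 1)(t + 1)(t + 2) = 0 at t ∈ {-2, -1, 1, 4}.
The Hessian is diagonal: diag(U_ss, U_tt). Second derivatives: U_ss(-3)=-504, U_ss(0)=288, U_ss(4)=-672; U_tt(-2)=-360, U_tt(-1)=200, U_tt(1)=-360, U_tt(4)=1800.
Local maxima occur where both diagonal entries negative: (-3, -2), (-3, 1), (4, -2), (4, 1). Count: 4.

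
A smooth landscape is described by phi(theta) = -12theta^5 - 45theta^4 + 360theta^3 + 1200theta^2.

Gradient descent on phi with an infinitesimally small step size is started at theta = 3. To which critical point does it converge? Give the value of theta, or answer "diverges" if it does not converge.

phi'(theta) = -60theta(theta - 4)(theta + 2)(theta + 5), so phi'(3) = 7200.
Gradient descent moves in the -phi' direction, i.e. theta is decreasing.
The nearest critical point in that direction is theta = 0, where phi'' = 2400 > 0 (a local minimum). The iterate converges there.

0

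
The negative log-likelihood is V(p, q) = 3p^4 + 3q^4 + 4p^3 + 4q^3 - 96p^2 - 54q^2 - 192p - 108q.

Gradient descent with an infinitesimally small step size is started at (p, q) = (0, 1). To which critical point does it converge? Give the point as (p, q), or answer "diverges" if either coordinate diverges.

V is separable, so gradient descent decouples: p follows -∂V/∂p, q follows -∂V/∂q.
∂V/∂p = 12(p - 4)(p + 1)(p + 4); at p=0 this is -192, so p increases.
∂V/∂q = 12(q - 3)(q + 1)(q + 3); at q=1 this is -192, so q increases.
p converges to its nearest critical value 4 (a local min of the p-part); q converges to 3. The iterate converges to (4, 3).

(4, 3)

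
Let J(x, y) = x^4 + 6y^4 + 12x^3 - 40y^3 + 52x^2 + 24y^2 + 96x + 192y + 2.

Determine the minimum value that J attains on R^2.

-184

J(x,y) separates as P(x) + Q(y) + 2, so its minimum is min P + min Q + 2.
P'(x) = 4(x + 2)(x + 3)(x + 4) vanishes at x ∈ {-4, -3, -2}; Q'(y) = 24(y - 4)(y - 2)(y + 1) vanishes at y ∈ {-1, 2, 4}.
Local minima of P (where P''>0): P(-4)=-64, P(-2)=-64. Local minima of Q: Q(-1)=-122, Q(4)=128.
So the global minimum of J is P(-4) + Q(-1) + 2 = -64 − 122 + 2 = -184, attained at (-4, -1).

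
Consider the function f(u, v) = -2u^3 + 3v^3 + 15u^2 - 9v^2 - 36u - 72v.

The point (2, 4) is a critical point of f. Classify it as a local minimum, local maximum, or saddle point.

local minimum

The mixed partial ∂²f/∂u∂v is 0, so the Hessian at any point is diag(f_uu, f_vv) = diag(6(-2u + 5), 18(v - 1)).
At (2, 4): H = diag(6, 54).
Both eigenvalues are positive, so H is positive definite: a local minimum.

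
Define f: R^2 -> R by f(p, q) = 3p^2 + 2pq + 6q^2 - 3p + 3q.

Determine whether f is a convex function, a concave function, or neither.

f is quadratic, so its Hessian is the constant matrix H = [[6, 2], [2, 12]].
det(H) = 68, tr(H) = 18.
det(H) > 0 and tr(H) > 0, so H is positive definite everywhere: convex.

convex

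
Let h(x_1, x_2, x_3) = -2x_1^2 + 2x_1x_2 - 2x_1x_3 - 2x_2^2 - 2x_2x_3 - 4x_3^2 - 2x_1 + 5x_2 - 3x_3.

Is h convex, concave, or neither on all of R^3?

h is quadratic, so its Hessian is the constant matrix H = [[-4, 2, -2], [2, -4, -2], [-2, -2, -8]].
Leading principal minors: -4, 12, -48.
Signs alternate −, +, − ⇒ H ≺ 0 ⇒ concave.

concave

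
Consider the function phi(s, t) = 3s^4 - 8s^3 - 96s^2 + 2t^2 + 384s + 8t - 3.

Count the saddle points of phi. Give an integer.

1

phi separates as a function of s plus a function of t, so ∇phi=0 decouples.
∂phi/∂s = 12(s - 4)(s - 2)(s + 4) = 0 at s ∈ {-4, 2, 4}; ∂phi/∂t = 4(t + 2) = 0 at t ∈ {-2}.
The Hessian is diagonal: diag(phi_ss, phi_tt). Second derivatives: phi_ss(-4)=576, phi_ss(2)=-144, phi_ss(4)=192; phi_tt(-2)=4.
Saddle points occur where the two diagonal entries have opposite signs: (2, -2). Count: 1.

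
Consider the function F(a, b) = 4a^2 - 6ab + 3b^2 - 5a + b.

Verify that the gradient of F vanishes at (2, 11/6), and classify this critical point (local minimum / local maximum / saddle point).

local minimum

∇F = (8a - 6b - 5, -6a + 6b + 1); substituting (2, 11/6) gives ∇F = (0, 0), so (2, 11/6) is indeed a critical point.
The Hessian of F is constant: H = [[8, -6], [-6, 6]].
det(H) = 8·6 − (-6)² = 12.
det(H) > 0 and tr(H) = 14 > 0, so H is positive definite and the point is a local minimum.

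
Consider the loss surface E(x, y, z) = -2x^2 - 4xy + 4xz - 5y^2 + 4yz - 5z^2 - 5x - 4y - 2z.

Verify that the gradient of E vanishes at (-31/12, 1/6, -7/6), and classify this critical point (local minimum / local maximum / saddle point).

∇E = (-4x - 4y + 4z - 5, -4x - 10y + 4z - 4, 4x + 4y - 10z - 2); substituting (-31/12, 1/6, -7/6) gives ∇E = (0, 0, 0), so (-31/12, 1/6, -7/6) is indeed a critical point.
The Hessian is constant: H = [[-4, -4, 4], [-4, -10, 4], [4, 4, -10]].
Leading principal minors: Δ₁ = -4, Δ₂ = 24, Δ₃ = -144.
The minors alternate sign starting negative (−, +, −), so H is negative definite: a local maximum.

local maximum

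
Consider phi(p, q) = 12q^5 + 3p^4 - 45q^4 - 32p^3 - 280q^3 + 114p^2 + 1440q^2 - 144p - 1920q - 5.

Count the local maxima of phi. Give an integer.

phi separates as a function of p plus a function of q, so ∇phi=0 decouples.
∂phi/∂p = 12(p - 4)(p - 3)(p - 1) = 0 at p ∈ {1, 3, 4}; ∂phi/∂q = 60(q - 4)(q - 2)(q - 1)(q + 4) = 0 at q ∈ {-4, 1, 2, 4}.
The Hessian is diagonal: diag(phi_pp, phi_qq). Second derivatives: phi_pp(1)=72, phi_pp(3)=-24, phi_pp(4)=36; phi_qq(-4)=-14400, phi_qq(1)=900, phi_qq(2)=-720, phi_qq(4)=2880.
Local maxima occur where both diagonal entries negative: (3, -4), (3, 2). Count: 2.

2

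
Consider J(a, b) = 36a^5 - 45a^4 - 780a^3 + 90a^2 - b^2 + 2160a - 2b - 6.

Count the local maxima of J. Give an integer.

2

J separates as a function of a plus a function of b, so ∇J=0 decouples.
∂J/∂a = 180(a - 4)(a - 1)(a + 1)(a + 3) = 0 at a ∈ {-3, -1, 1, 4}; ∂J/∂b = -2(b + 1) = 0 at b ∈ {-1}.
The Hessian is diagonal: diag(J_aa, J_bb). Second derivatives: J_aa(-3)=-10080, J_aa(-1)=3600, J_aa(1)=-4320, J_aa(4)=18900; J_bb(-1)=-2.
Local maxima occur where both diagonal entries negative: (-3, -1), (1, -1). Count: 2.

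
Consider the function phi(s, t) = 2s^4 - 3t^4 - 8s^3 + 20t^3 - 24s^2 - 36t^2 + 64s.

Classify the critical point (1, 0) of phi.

The mixed partial ∂²phi/∂s∂t is 0, so the Hessian at any point is diag(phi_ss, phi_tt) = diag(24(s^2 - 2s - 2), 12(-3t^2 + 10t - 6)).
At (1, 0): H = diag(-72, -72).
Both eigenvalues are negative, so H is negative definite: a local maximum.

local maximum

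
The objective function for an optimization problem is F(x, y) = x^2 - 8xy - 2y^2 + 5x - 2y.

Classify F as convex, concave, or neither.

neither

F is quadratic, so its Hessian is the constant matrix H = [[2, -8], [-8, -4]].
det(H) = -72, tr(H) = -2.
det(H) < 0, so H is indefinite: neither convex nor concave.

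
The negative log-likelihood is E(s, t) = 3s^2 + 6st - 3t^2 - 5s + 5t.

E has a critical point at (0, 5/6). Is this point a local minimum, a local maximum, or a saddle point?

The Hessian of E is constant: H = [[6, 6], [6, -6]].
det(H) = 6·(-6) − 6² = -72.
Since det(H) < 0, H is indefinite and the critical point is a saddle point.

saddle point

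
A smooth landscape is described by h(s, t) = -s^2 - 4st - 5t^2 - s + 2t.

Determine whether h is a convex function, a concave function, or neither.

concave

h is quadratic, so its Hessian is the constant matrix H = [[-2, -4], [-4, -10]].
det(H) = 4, tr(H) = -12.
det(H) > 0 and tr(H) < 0, so H is negative definite everywhere: concave.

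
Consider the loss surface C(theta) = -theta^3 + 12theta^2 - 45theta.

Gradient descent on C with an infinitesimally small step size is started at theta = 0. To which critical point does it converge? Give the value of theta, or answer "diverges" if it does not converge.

C'(theta) = -3(theta - 5)(theta - 3), so C'(0) = -45.
Gradient descent moves in the -C' direction, i.e. theta is increasing.
The nearest critical point in that direction is theta = 3, where C'' = 6 > 0 (a local minimum). The iterate converges there.

3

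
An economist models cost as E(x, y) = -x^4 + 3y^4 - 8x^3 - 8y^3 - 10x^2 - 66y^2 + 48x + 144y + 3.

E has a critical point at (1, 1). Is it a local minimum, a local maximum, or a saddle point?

local maximum

The mixed partial ∂²E/∂x∂y is 0, so the Hessian at any point is diag(E_xx, E_yy) = diag(-4(3x^2 + 12x + 5), 12(3y^2 - 4y - 11)).
At (1, 1): H = diag(-80, -144).
Both eigenvalues are negative, so H is negative definite: a local maximum.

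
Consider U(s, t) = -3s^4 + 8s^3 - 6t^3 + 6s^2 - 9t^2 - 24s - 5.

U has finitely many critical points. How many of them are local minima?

1

U separates as a function of s plus a function of t, so ∇U=0 decouples.
∂U/∂s = -12(s - 2)(s - 1)(s + 1) = 0 at s ∈ {-1, 1, 2}; ∂U/∂t = -18t(t + 1) = 0 at t ∈ {-1, 0}.
The Hessian is diagonal: diag(U_ss, U_tt). Second derivatives: U_ss(-1)=-72, U_ss(1)=24, U_ss(2)=-36; U_tt(-1)=18, U_tt(0)=-18.
Local minima occur where both diagonal entries positive: (1, -1). Count: 1.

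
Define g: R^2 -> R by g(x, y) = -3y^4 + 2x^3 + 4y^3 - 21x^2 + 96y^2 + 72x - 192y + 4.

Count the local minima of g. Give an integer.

g separates as a function of x plus a function of y, so ∇g=0 decouples.
∂g/∂x = 6(x - 4)(x - 3) = 0 at x ∈ {3, 4}; ∂g/∂y = -12(y - 4)(y - 1)(y + 4) = 0 at y ∈ {-4, 1, 4}.
The Hessian is diagonal: diag(g_xx, g_yy). Second derivatives: g_xx(3)=-6, g_xx(4)=6; g_yy(-4)=-480, g_yy(1)=180, g_yy(4)=-288.
Local minima occur where both diagonal entries positive: (4, 1). Count: 1.

1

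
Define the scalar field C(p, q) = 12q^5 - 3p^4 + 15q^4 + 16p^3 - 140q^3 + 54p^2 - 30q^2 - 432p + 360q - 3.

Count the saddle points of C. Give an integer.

6

C separates as a function of p plus a function of q, so ∇C=0 decouples.
∂C/∂p = -12(p - 4)(p - 3)(p + 3) = 0 at p ∈ {-3, 3, 4}; ∂C/∂q = 60(q - 2)(q - 1)(q + 1)(q + 3) = 0 at q ∈ {-3, -1, 1, 2}.
The Hessian is diagonal: diag(C_pp, C_qq). Second derivatives: C_pp(-3)=-504, C_pp(3)=72, C_pp(4)=-84; C_qq(-3)=-2400, C_qq(-1)=720, C_qq(1)=-480, C_qq(2)=900.
Saddle points occur where the two diagonal entries have opposite signs: (-3, -1), (-3, 2), (3, -3), (3, 1), (4, -1), (4, 2). Count: 6.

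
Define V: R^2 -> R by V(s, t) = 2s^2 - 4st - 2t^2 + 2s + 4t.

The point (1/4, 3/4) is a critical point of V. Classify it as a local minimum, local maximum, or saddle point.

The Hessian of V is constant: H = [[4, -4], [-4, -4]].
det(H) = 4·(-4) − (-4)² = -32.
Since det(H) < 0, H is indefinite and the critical point is a saddle point.

saddle point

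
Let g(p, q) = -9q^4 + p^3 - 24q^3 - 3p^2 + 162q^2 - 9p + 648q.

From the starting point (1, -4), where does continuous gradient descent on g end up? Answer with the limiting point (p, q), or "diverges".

diverges

g is separable, so gradient descent decouples: p follows -∂g/∂p, q follows -∂g/∂q.
∂g/∂p = 3(p - 3)(p + 1); at p=1 this is -12, so p increases.
∂g/∂q = -36(q - 3)(q + 2)(q + 3); at q=-4 this is 504, so q decreases.
The q-coordinate has no critical point in that direction and runs off to infinity.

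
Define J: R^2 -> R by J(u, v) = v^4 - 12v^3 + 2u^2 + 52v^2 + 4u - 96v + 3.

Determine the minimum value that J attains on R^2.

-63

J(u,v) separates as P(u) + Q(v) + 3, so its minimum is min P + min Q + 3.
P'(u) = 4u + 4 vanishes at u ∈ {-1}; Q'(v) = 4(v - 4)(v - 3)(v - 2) vanishes at v ∈ {2, 3, 4}.
Local minima of P (where P''>0): P(-1)=-2. Local minima of Q: Q(2)=-64, Q(4)=-64.
So the global minimum of J is P(-1) + Q(2) + 3 = -2 − 64 + 3 = -63, attained at (-1, 2).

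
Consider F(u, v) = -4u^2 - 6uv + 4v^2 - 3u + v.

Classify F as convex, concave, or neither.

neither

F is quadratic, so its Hessian is the constant matrix H = [[-8, -6], [-6, 8]].
det(H) = -100, tr(H) = 0.
det(H) < 0, so H is indefinite: neither convex nor concave.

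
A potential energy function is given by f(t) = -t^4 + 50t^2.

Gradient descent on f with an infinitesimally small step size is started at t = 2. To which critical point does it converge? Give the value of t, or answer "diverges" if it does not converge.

0

f'(t) = -4t(t - 5)(t + 5), so f'(2) = 168.
Gradient descent moves in the -f' direction, i.e. t is decreasing.
The nearest critical point in that direction is t = 0, where f'' = 100 > 0 (a local minimum). The iterate converges there.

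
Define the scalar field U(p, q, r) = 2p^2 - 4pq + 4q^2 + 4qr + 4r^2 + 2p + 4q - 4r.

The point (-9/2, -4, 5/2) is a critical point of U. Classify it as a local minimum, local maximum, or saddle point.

local minimum

The Hessian is constant: H = [[4, -4, 0], [-4, 8, 4], [0, 4, 8]].
Leading principal minors: Δ₁ = 4, Δ₂ = 16, Δ₃ = 64.
All leading minors are positive, so H is positive definite: a local minimum.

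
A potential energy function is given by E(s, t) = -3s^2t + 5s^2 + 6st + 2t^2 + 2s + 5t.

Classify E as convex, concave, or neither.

neither

The term -3s^2t is cubic, so the Hessian is not constant.
∂²E/∂s² = -6t + 10, which takes both signs as t varies (negative for sufficiently large t). A diagonal entry of the Hessian changing sign means the Hessian is neither positive- nor negative-semidefinite on all of R^2.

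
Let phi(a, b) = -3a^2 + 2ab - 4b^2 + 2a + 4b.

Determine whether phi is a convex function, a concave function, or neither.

concave

phi is quadratic, so its Hessian is the constant matrix H = [[-6, 2], [2, -8]].
det(H) = 44, tr(H) = -14.
det(H) > 0 and tr(H) < 0, so H is negative definite everywhere: concave.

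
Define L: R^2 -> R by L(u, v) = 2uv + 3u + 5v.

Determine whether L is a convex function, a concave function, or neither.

neither

L is quadratic, so its Hessian is the constant matrix H = [[0, 2], [2, 0]].
det(H) = -4, tr(H) = 0.
det(H) < 0, so H is indefinite: neither convex nor concave.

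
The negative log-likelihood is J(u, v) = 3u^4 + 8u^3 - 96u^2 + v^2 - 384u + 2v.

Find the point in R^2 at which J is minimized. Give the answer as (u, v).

J(u,v) separates as P(u) + Q(v), so its minimum is min P + min Q.
P'(u) = 12(u - 4)(u + 2)(u + 4) vanishes at u ∈ {-4, -2, 4}; Q'(v) = 2v + 2 vanishes at v ∈ {-1}.
Local minima of P (where P''>0): P(-4)=256, P(4)=-1792. Local minima of Q: Q(-1)=-1.
So the global minimum of J is P(4) + Q(-1) = -1792 − 1 = -1793, attained at (4, -1).

(4, -1)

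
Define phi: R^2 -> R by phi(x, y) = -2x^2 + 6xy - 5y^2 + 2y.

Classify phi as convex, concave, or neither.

concave

phi is quadratic, so its Hessian is the constant matrix H = [[-4, 6], [6, -10]].
det(H) = 4, tr(H) = -14.
det(H) > 0 and tr(H) < 0, so H is negative definite everywhere: concave.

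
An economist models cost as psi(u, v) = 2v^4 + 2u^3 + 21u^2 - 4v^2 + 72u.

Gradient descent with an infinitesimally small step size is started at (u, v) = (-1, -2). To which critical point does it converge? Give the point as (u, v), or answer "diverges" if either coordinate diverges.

(-3, -1)

psi is separable, so gradient descent decouples: u follows -∂psi/∂u, v follows -∂psi/∂v.
∂psi/∂u = 6(u + 3)(u + 4); at u=-1 this is 36, so u decreases.
∂psi/∂v = 8v(v - 1)(v + 1); at v=-2 this is -48, so v increases.
u converges to its nearest critical value -3 (a local min of the u-part); v converges to -1. The iterate converges to (-3, -1).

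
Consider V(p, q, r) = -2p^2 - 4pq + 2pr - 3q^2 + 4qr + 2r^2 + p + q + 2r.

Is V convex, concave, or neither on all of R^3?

V is quadratic, so its Hessian is the constant matrix H = [[-4, -4, 2], [-4, -6, 4], [2, 4, 4]].
Leading principal minors: -4, 8, 56.
Neither pattern holds ⇒ H is indefinite ⇒ neither convex nor concave.

neither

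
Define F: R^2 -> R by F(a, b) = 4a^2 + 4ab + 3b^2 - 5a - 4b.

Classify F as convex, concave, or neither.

convex

F is quadratic, so its Hessian is the constant matrix H = [[8, 4], [4, 6]].
det(H) = 32, tr(H) = 14.
det(H) > 0 and tr(H) > 0, so H is positive definite everywhere: convex.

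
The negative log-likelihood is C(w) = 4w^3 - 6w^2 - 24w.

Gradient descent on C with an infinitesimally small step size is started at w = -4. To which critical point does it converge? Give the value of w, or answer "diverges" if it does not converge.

C'(w) = 12(w - 2)(w + 1), so C'(-4) = 216.
Gradient descent moves in the -C' direction, i.e. w is decreasing.
There is no critical point below w=-4, and C' keeps the same sign, so the iterate runs off to −∞.

diverges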